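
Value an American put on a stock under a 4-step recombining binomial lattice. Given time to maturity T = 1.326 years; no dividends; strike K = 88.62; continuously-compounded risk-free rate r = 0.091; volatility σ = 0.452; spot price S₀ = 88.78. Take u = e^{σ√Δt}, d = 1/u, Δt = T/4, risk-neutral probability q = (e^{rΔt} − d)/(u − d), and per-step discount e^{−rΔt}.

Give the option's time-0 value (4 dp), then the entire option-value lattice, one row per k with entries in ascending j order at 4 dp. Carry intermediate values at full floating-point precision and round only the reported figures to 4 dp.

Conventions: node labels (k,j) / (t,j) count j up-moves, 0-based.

Δt=0.33150  u=1.29725  d=0.77086  q=0.49349  discount=0.97028
step 4 (expiry): payoffs max(K−S,0) = 57.2709 35.8642 0.0000 0.0000 0.0000
k=3: (k=3,j=0): S=40.6675, K−S=47.9525, hold=45.3190 ⇒ V=47.9525 exercise | (k=3,j=1): S=68.4373, K−S=20.1827, hold=17.6259 ⇒ V=20.1827 exercise | (k=3,j=2): S=115.1695, K−S=0.0000, hold=0.0000 ⇒ V=0.0000 continue | (k=3,j=3): S=193.8127, K−S=0.0000, hold=0.0000 ⇒ V=0.0000 continue
k=2: (k=2,j=0): S=52.7558, K−S=35.8642, hold=33.2307 ⇒ V=35.8642 exercise | (k=2,j=1): S=88.7800, K−S=0.0000, hold=9.9190 ⇒ V=9.9190 continue | (k=2,j=2): S=149.4032, K−S=0.0000, hold=0.0000 ⇒ V=0.0000 continue
k=1: (k=1,j=0): S=68.4373, K−S=20.1827, hold=22.3754 ⇒ V=22.3754 continue | (k=1,j=1): S=115.1695, K−S=0.0000, hold=4.8748 ⇒ V=4.8748 continue
k=0: (k=0,j=0): S=88.7800, K−S=0.0000, hold=13.3308 ⇒ V=13.3308 continue

price = 13.3308
tree:
13.3308
22.3754 4.8748
35.8642 9.9190 0.0000
47.9525 20.1827 0.0000 0.0000
57.2709 35.8642 0.0000 0.0000 0.0000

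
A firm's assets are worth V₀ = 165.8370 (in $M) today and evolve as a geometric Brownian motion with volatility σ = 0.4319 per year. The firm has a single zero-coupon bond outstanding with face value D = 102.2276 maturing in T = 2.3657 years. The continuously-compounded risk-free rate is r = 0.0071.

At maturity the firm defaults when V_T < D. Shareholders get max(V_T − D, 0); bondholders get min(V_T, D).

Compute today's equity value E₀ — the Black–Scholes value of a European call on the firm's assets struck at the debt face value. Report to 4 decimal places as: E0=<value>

Equity is a call on the firm's assets struck at D = 102.2276:
d₁ = [ln(V₀/D) + (r + σ²/2)T] / (σ√T)
   = [ln(165.8370/102.2276) + (0.0071 + 0.5·0.4319²)·2.3657] / (0.4319·√2.3657)
   = [0.483804 + 0.237442] / 0.664298 = 1.085727
d₂ = d₁ − σ√T = 1.085727 − 0.664298 = 0.421428
N(d₁) = 0.861200,  N(d₂) = 0.663279,  e^(−rT) = 0.983344
E₀ = V₀·N(d₁) − D·e^(−rT)·N(d₂)
   = 165.8370·0.861200 − 102.2276·0.983344·0.663279 = 76.142799

E0=76.1428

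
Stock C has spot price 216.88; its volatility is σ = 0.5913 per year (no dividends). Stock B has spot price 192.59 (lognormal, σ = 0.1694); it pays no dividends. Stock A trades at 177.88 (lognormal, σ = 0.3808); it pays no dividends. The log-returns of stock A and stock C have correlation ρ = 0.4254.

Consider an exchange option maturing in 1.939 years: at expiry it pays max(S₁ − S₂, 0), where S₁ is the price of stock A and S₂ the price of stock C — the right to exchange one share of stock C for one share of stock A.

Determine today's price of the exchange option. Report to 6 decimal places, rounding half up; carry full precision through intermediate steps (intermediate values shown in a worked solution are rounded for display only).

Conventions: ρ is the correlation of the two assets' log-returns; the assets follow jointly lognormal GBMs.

exchange price = 41.274931

σ_eff = √(σ₁² + σ₂² − 2ρσ₁σ₂) = √(0.3808² + 0.5913² − 2·0.4254·0.3808·0.5913) = 0.550520
d₁ = (ln(S₁/S₂) + (q₂ − q₁ + σ_eff²/2)T) / (σ_eff√T) = (ln(177.88/216.88) + (0.0 − 0.0 + 0.151536)·1.939) / 0.766588 = 0.124700
d₂ = d₁ − σ_eff√T = 0.124700 − 0.766588 = -0.641888
N(d₁) = 0.549619,  N(d₂) = 0.260473
V = S₁·e^{−q₁T}·N(d₁) − S₂·e^{−q₂T}·N(d₂) = 97.766308 − 56.491377 = 41.274931
Key observation: no risk-free rate is needed — with the second asset as numeraire the exchange option is a call on the ratio S₁/S₂, and r cancels out of the value.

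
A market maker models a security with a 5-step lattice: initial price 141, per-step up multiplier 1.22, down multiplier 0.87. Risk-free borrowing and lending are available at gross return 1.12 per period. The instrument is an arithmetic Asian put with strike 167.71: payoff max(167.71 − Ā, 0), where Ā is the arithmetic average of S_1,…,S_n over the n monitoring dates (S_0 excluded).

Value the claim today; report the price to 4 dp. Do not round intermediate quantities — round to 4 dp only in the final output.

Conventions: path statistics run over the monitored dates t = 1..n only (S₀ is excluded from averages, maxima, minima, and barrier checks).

With p* = (R−d)/(u−d) = 0.7143, sum probability × payoff across the paths and divide by R^5.
Enumerate all 2^5 = 32 price paths (U = up ×1.22, D = down ×0.87); each path with k up-moves has probability p*^k·(1−p*)^(5−k).
DDDDD: Ā=94.6595, payoff=73.0505, prob=0.001904
UDDDD: Ā=132.7410, payoff=34.9690, prob=0.004760
DUDDD: Ā=122.8710, payoff=44.8390, prob=0.004760
UUDDD: Ā=172.3018, payoff=0.0000, prob=0.011900
DDUDD: Ā=114.2841, payoff=53.4259, prob=0.004760
UDUDD: Ā=160.2604, payoff=7.4496, prob=0.011900
DUUDD: Ā=150.3904, payoff=17.3196, prob=0.011900
UUUDD: Ā=210.8923, payoff=0.0000, prob=0.029750
DDDUD: Ā=106.8135, payoff=60.8965, prob=0.004760
UDDUD: Ā=149.7844, payoff=17.9256, prob=0.011900
DUDUD: Ā=139.9144, payoff=27.7956, prob=0.011900
UUDUD: Ā=196.2018, payoff=0.0000, prob=0.029750
DDUUD: Ā=131.3275, payoff=36.3825, prob=0.011900
UDUUD: Ā=184.1604, payoff=0.0000, prob=0.029750
DUUUD: Ā=174.2904, payoff=0.0000, prob=0.029750
UUUUD: Ā=244.4072, payoff=0.0000, prob=0.074374
DDDDU: Ā=100.3140, payoff=67.3960, prob=0.004760
UDDDU: Ā=140.6703, payoff=27.0397, prob=0.011900
DUDDU: Ā=130.8003, payoff=36.9097, prob=0.011900
UUDDU: Ā=183.4211, payoff=0.0000, prob=0.029750
DDUDU: Ā=122.2134, payoff=45.4966, prob=0.011900
UDUDU: Ā=171.3797, payoff=0.0000, prob=0.029750
DUUDU: Ā=161.5097, payoff=6.2003, prob=0.029750
UUUDU: Ā=226.4848, payoff=0.0000, prob=0.074374
DDDUU: Ā=114.7428, payoff=52.9672, prob=0.011900
UDDUU: Ā=160.9037, payoff=6.8063, prob=0.029750
DUDUU: Ā=151.0337, payoff=16.6763, prob=0.029750
UUDUU: Ā=211.7943, payoff=0.0000, prob=0.074374
DDUUU: Ā=142.4468, payoff=25.2632, prob=0.029750
UDUUU: Ā=199.7529, payoff=0.0000, prob=0.074374
DUUUU: Ā=189.8829, payoff=0.0000, prob=0.074374
UUUUU: Ā=266.2726, payoff=0.0000, prob=0.185934
Price = Σ prob·payoff / R^5 = 6.223008 / 1.762342 = 3.5311

price = 3.5311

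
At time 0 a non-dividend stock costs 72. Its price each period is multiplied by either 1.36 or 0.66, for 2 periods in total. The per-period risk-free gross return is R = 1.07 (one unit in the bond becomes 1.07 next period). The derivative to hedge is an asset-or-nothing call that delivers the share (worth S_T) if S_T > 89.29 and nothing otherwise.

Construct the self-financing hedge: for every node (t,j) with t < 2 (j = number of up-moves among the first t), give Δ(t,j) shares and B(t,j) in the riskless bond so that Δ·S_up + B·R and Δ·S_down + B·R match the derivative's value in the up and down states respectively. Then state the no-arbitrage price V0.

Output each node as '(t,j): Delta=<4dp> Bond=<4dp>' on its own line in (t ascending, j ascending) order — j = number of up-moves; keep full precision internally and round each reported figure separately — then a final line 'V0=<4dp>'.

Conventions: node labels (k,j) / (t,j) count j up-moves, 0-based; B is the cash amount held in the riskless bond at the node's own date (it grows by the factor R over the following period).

(0,0): Delta=1.4464 Bond=-64.2354
(1,0): Delta=0.0000 Bond=0.0000
(1,1): Delta=1.9429 Bond=-117.3471
V0=39.9038

Since d<R<u, set p* = (R−d)/(u−d) = 0.5857; price each node as the discounted p*-expectation of its children.
Terminal payoffs: V(2,0)=0.0000, V(2,1)=0.0000, V(2,2)=133.1712
(1,0): S=47.5200. Δ = (V_up−V_dn)/(S_up−S_dn) = (0.0000−0.0000)/(64.6272−31.3632) = 0.0000. V = [p*·0.0000 + (1−p*)·0.0000]/1.07 = 0.0000. B = V − Δ·S = 0.0000.
(1,1): S=97.9200. Δ = (V_up−V_dn)/(S_up−S_dn) = (133.1712−0.0000)/(133.1712−64.6272) = 1.9429. V = [p*·133.1712 + (1−p*)·0.0000]/1.07 = 72.8975. B = V − Δ·S = -117.3471.
(0,0): S=72.0000. Δ = (V_up−V_dn)/(S_up−S_dn) = (72.8975−0.0000)/(97.9200−47.5200) = 1.4464. V = [p*·72.8975 + (1−p*)·0.0000]/1.07 = 39.9038. B = V − Δ·S = -64.2354.
Sanity check at the root: Δ(0,0)·S0 + B(0,0) reproduces V0 = 39.9038.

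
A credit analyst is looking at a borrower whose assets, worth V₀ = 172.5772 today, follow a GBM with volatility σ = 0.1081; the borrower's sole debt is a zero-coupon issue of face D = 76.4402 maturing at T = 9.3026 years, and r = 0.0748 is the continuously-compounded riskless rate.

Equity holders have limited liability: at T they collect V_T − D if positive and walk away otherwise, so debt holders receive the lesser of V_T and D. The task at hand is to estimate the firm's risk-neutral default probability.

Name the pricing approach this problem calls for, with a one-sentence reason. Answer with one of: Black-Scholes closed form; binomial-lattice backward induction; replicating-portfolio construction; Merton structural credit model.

Key observation: the question is about default risk generated by asset-value dynamics against a debt face of 76.4402 — the structural framework prices exactly that.

framework: Merton structural credit model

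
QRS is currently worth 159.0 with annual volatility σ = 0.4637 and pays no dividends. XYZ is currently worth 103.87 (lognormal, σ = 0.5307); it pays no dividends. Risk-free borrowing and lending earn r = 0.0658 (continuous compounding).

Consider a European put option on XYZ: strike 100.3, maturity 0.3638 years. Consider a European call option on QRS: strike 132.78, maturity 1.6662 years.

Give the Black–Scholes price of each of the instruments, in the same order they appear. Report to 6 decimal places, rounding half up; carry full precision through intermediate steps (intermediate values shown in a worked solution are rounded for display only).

price(XYZ put K=100.3) = 10.073487
price(QRS call K=132.78) = 56.323950

[XYZ put K=100.3]
σ√T = 0.5307·√0.3638 = 0.320096
d₁ = (ln(S/K) + (r+σ²/2)T) / (σ√T) = (ln(103.87/100.3) + (0.0658+0.5307²/2)·0.3638) / 0.320096 = (0.034974 + 0.075169) / 0.320096 = 0.344094
d₂ = d₁ − σ√T = 0.344094 − 0.320096 = 0.023998
e^{−rT} = 0.976346
N(−d₁) = 0.365388,  N(−d₂) = 0.490427
price = K·e^{−rT}·N(−d₂) − S·N(−d₁) = 48.026309 − 37.952822 = 10.073487
[QRS call K=132.78]
σ√T = 0.4637·√1.6662 = 0.598550
d₁ = (ln(S/K) + (r+σ²/2)T) / (σ√T) = (ln(159.0/132.78) + (0.0658+0.4637²/2)·1.6662) / 0.598550 = (0.180211 + 0.288767) / 0.598550 = 0.783523
d₂ = d₁ − σ√T = 0.783523 − 0.598550 = 0.184972
e^{−rT} = 0.896160
N(d₁) = 0.783340,  N(d₂) = 0.573375
price = S·N(d₁) − K·e^{−rT}·N(d₂) = 124.551043 − 68.227094 = 56.323950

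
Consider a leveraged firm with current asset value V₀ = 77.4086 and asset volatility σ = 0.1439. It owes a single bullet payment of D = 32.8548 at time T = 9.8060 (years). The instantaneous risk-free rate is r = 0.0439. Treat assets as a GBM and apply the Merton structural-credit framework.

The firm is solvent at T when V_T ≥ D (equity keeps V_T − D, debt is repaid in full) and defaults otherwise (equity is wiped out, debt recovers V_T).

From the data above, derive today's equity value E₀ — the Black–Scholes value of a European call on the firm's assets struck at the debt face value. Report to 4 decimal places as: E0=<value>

Work the structural quantities from V₀ = 77.4086 against face 32.8548:
d₁ = [ln(V₀/D) + (r + σ²/2)T] / (σ√T)
   = [ln(77.4086/32.8548) + (0.0439 + 0.5·0.1439²)·9.8060] / (0.1439·√9.8060)
   = [0.857000 + 0.532011] / 0.450616 = 3.082470
d₂ = d₁ − σ√T = 3.082470 − 0.450616 = 2.631854
N(d₁) = 0.998974,  N(d₂) = 0.995754,  e^(−rT) = 0.650195
E₀ = V₀·N(d₁) − D·e^(−rT)·N(d₂)
   = 77.4086·0.998974 − 32.8548·0.650195·0.995754 = 56.057830

E0=56.0578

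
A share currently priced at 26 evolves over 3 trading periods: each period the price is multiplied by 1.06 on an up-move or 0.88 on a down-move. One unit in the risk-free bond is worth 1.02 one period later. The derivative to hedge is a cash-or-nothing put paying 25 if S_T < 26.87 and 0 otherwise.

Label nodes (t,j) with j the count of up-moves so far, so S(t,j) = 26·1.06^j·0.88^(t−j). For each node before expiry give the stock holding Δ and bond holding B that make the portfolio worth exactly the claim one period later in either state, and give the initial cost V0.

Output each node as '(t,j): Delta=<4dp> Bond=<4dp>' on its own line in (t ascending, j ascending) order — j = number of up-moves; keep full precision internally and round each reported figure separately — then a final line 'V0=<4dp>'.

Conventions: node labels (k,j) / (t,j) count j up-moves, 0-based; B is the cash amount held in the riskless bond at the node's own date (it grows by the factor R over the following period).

(0,0): Delta=-3.1060 Bond=93.2305
(1,0): Delta=0.0000 Bond=24.0292
(1,1): Delta=-3.8428 Bond=115.3996
(2,0): Delta=0.0000 Bond=24.5098
(2,1): Delta=0.0000 Bond=24.5098
(2,2): Delta=-4.7543 Bond=144.3355
V0=12.4738

Arbitrage-free pricing uses the up-move probability p* = (R−d)/(u−d) = 0.7778, discounting each step at R = 1.02.
Expiry values: V(3,0)=25.0000, V(3,1)=25.0000, V(3,2)=25.0000, V(3,3)=0.0000
(2,0): S=20.1344. Δ = (V_up−V_dn)/(S_up−S_dn) = (25.0000−25.0000)/(21.3425−17.7183) = 0.0000. V = [p*·25.0000 + (1−p*)·25.0000]/1.02 = 24.5098. B = V − Δ·S = 24.5098.
(2,1): S=24.2528. Δ = (V_up−V_dn)/(S_up−S_dn) = (25.0000−25.0000)/(25.7080−21.3425) = 0.0000. V = [p*·25.0000 + (1−p*)·25.0000]/1.02 = 24.5098. B = V − Δ·S = 24.5098.
(2,2): S=29.2136. Δ = (V_up−V_dn)/(S_up−S_dn) = (0.0000−25.0000)/(30.9664−25.7080) = -4.7543. V = [p*·0.0000 + (1−p*)·25.0000]/1.02 = 5.4466. B = V − Δ·S = 144.3355.
(1,0): S=22.8800. Δ = (V_up−V_dn)/(S_up−S_dn) = (24.5098−24.5098)/(24.2528−20.1344) = 0.0000. V = [p*·24.5098 + (1−p*)·24.5098]/1.02 = 24.0292. B = V − Δ·S = 24.0292.
(1,1): S=27.5600. Δ = (V_up−V_dn)/(S_up−S_dn) = (5.4466−24.5098)/(29.2136−24.2528) = -3.8428. V = [p*·5.4466 + (1−p*)·24.5098]/1.02 = 9.4930. B = V − Δ·S = 115.3996.
(0,0): S=26.0000. Δ = (V_up−V_dn)/(S_up−S_dn) = (9.4930−24.0292)/(27.5600−22.8800) = -3.1060. V = [p*·9.4930 + (1−p*)·24.0292]/1.02 = 12.4738. B = V − Δ·S = 93.2305.
As a check, the time-0 holding Δ(0,0)·S0 + B(0,0) comes to 12.4738 — exactly V0.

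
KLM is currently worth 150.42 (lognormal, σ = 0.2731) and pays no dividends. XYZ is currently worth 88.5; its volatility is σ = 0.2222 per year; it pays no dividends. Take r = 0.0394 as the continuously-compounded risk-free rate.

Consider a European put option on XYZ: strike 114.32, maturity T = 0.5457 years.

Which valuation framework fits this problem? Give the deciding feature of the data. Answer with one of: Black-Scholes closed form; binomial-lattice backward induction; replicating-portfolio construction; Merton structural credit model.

Key observation: everything needed for the exact continuous-time valuation of the European put on XYZ (strike 114.32) is given, and no feature rules the closed form out.

framework: Black-Scholes closed form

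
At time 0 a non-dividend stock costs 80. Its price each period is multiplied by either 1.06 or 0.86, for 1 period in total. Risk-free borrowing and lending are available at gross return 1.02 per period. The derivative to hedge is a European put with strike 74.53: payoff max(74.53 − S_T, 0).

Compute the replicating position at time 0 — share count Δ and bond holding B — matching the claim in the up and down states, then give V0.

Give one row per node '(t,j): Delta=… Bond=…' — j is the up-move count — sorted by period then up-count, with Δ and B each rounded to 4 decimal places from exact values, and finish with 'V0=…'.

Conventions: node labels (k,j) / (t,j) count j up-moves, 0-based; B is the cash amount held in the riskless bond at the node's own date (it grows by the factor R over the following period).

(0,0): Delta=-0.3581 Bond=29.7735
V0=1.1235

No-arbitrage ⇒ martingale measure with p* = (R−d)/(u−d) = 0.8000.
At maturity the claim pays: V(1,0)=5.7300, V(1,1)=0.0000
  t=0,j=0: stock 80.0000 → up 84.8000 (V=0.0000), down 68.8000 (V=5.7300). Price 1.1235; hedge Δ=-0.3581, bond B=29.7735.
Verification: the root portfolio costs Δ(0,0)·S0 + B(0,0) = 1.1235, matching V0.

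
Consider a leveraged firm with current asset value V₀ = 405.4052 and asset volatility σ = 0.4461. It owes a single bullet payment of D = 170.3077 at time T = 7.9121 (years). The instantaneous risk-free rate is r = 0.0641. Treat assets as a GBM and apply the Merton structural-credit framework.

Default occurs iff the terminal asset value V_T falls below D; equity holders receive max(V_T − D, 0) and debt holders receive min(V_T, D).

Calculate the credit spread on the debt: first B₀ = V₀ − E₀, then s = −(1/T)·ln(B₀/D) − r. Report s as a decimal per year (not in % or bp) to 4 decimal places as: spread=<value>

spread=0.0208

Equity is a call on the firm's assets struck at D = 170.3077:
d₁ = [ln(V₀/D) + (r + σ²/2)T] / (σ√T)
   = [ln(405.4052/170.3077) + (0.0641 + 0.5·0.4461²)·7.9121] / (0.4461·√7.9121)
   = [0.867280 + 1.294440] / 1.254810 = 1.722747
d₂ = d₁ − σ√T = 1.722747 − 1.254810 = 0.467936
N(d₁) = 0.957533,  N(d₂) = 0.680085,  e^(−rT) = 0.602200
E₀ = V₀·N(d₁) − D·e^(−rT)·N(d₂)
   = 405.4052·0.957533 − 170.3077·0.602200·0.680085 = 318.439752
B₀ = V₀ − E₀ = 405.4052 − 318.439752 = 86.965448
spread = −(1/T)·ln(B₀/D) − r = −(1/7.9121)·ln(86.965448/170.3077) − 0.0641 = 0.02084533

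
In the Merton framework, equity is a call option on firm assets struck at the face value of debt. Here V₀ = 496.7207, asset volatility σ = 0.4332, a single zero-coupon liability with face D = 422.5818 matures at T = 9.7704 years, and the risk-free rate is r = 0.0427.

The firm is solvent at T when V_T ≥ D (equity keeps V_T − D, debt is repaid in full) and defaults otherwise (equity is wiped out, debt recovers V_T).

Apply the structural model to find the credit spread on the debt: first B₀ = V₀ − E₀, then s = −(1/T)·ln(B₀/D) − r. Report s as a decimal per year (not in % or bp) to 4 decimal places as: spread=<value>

Apply the equity-as-call identities (strike 422.5818, horizon 9.7704 years):
d₁ = [ln(V₀/D) + (r + σ²/2)T] / (σ√T)
   = [ln(496.7207/422.5818) + (0.0427 + 0.5·0.4332²)·9.7704] / (0.4332·√9.7704)
   = [0.161645 + 1.333964] / 1.354081 = 1.104519
d₂ = d₁ − σ√T = 1.104519 − 1.354081 = -0.249562
N(d₁) = 0.865316,  N(d₂) = 0.401463,  e^(−rT) = 0.658892
E₀ = V₀·N(d₁) − D·e^(−rT)·N(d₂)
   = 496.7207·0.865316 − 422.5818·0.658892·0.401463 = 318.038723
B₀ = V₀ − E₀ = 496.7207 − 318.038723 = 178.681977
spread = −(1/T)·ln(B₀/D) − r = −(1/9.7704)·ln(178.681977/422.5818) − 0.0427 = 0.04540033

spread=0.0454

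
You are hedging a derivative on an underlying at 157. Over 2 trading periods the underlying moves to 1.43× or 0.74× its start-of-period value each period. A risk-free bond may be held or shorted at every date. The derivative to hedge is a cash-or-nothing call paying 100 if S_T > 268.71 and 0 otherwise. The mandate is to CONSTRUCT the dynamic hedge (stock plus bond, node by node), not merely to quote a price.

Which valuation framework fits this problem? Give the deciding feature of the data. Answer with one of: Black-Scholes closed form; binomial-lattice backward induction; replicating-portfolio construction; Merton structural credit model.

Key observation: the task asks for the hedge itself — share and bond holdings at every node of the 2-period tree on spot 157 with factors 1.43/0.74 — which is exactly what the replicating-portfolio construction produces.

framework: replicating-portfolio construction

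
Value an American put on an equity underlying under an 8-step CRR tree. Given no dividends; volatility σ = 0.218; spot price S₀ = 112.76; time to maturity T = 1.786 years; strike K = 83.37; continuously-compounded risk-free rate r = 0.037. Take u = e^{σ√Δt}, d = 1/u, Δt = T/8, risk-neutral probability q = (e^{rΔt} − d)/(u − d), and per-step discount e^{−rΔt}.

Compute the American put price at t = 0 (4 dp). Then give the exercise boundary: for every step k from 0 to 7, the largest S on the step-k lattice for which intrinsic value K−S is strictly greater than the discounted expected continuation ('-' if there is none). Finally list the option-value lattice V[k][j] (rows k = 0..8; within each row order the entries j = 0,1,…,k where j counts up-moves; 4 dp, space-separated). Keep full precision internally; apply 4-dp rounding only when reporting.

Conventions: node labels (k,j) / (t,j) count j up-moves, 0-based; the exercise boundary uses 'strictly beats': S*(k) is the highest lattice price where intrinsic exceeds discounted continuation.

price = 1.4870
boundary = - - - - - 67.3730 60.7788 67.3730
tree:
1.4870
2.5253 0.5311
4.1974 0.9880 0.1083
6.7949 1.8135 0.2249 0.0000
10.6448 3.2711 0.4671 0.0000 0.0000
15.9970 5.7651 0.9700 0.0000 0.0000 0.0000
22.5912 9.8377 2.0145 0.0000 0.0000 0.0000 0.0000
28.5400 15.9970 4.1833 0.0000 0.0000 0.0000 0.0000 0.0000
33.9066 22.5912 8.6874 0.0000 0.0000 0.0000 0.0000 0.0000 0.0000

params: Δt=0.22325 u=1.10850 d=0.90212 q=0.51446 e^(-rΔt)=0.99177
t_8 payoffs: 33.9066 22.5912 8.6874 0.0000 0.0000 0.0000 0.0000 0.0000 0.0000
t_7: node(7,0) S=54.8300 payoff=28.5400 vs cont=27.8542 → 28.5400 [stop]  node(7,1) S=67.3730 payoff=15.9970 vs cont=15.3112 → 15.9970 [stop]  node(7,2) S=82.7853 payoff=0.5847 vs cont=4.1833 → 4.1833 [wait]  node(7,3) S=101.7235 payoff=0.0000 vs cont=0.0000 → 0.0000 [wait]  node(7,4) S=124.9939 payoff=0.0000 vs cont=0.0000 → 0.0000 [wait]  node(7,5) S=153.5878 payoff=0.0000 vs cont=0.0000 → 0.0000 [wait]  node(7,6) S=188.7228 payoff=0.0000 vs cont=0.0000 → 0.0000 [wait]  node(7,7) S=231.8954 payoff=0.0000 vs cont=0.0000 → 0.0000 [wait]  ⇒ S*(7)=67.3730
t_6: node(6,0) S=60.7788 payoff=22.5912 vs cont=21.9054 → 22.5912 [stop]  node(6,1) S=74.6826 payoff=8.6874 vs cont=9.8377 → 9.8377 [wait]  node(6,2) S=91.7672 payoff=0.0000 vs cont=2.0145 → 2.0145 [wait]  node(6,3) S=112.7600 payoff=0.0000 vs cont=0.0000 → 0.0000 [wait]  node(6,4) S=138.5552 payoff=0.0000 vs cont=0.0000 → 0.0000 [wait]  node(6,5) S=170.2514 payoff=0.0000 vs cont=0.0000 → 0.0000 [wait]  node(6,6) S=209.1984 payoff=0.0000 vs cont=0.0000 → 0.0000 [wait]  ⇒ S*(6)=60.7788
t_5: node(5,0) S=67.3730 payoff=15.9970 vs cont=15.8982 → 15.9970 [stop]  node(5,1) S=82.7853 payoff=0.5847 vs cont=5.7651 → 5.7651 [wait]  node(5,2) S=101.7235 payoff=0.0000 vs cont=0.9700 → 0.9700 [wait]  node(5,3) S=124.9939 payoff=0.0000 vs cont=0.0000 → 0.0000 [wait]  node(5,4) S=153.5878 payoff=0.0000 vs cont=0.0000 → 0.0000 [wait]  node(5,5) S=188.7228 payoff=0.0000 vs cont=0.0000 → 0.0000 [wait]  ⇒ S*(5)=67.3730
t_4: node(4,0) S=74.6826 payoff=8.6874 vs cont=10.6448 → 10.6448 [wait]  node(4,1) S=91.7672 payoff=0.0000 vs cont=3.2711 → 3.2711 [wait]  node(4,2) S=112.7600 payoff=0.0000 vs cont=0.4671 → 0.4671 [wait]  node(4,3) S=138.5552 payoff=0.0000 vs cont=0.0000 → 0.0000 [wait]  node(4,4) S=170.2514 payoff=0.0000 vs cont=0.0000 → 0.0000 [wait]  ⇒ S*(4)=-
t_3: node(3,0) S=82.7853 payoff=0.5847 vs cont=6.7949 → 6.7949 [wait]  node(3,1) S=101.7235 payoff=0.0000 vs cont=1.8135 → 1.8135 [wait]  node(3,2) S=124.9939 payoff=0.0000 vs cont=0.2249 → 0.2249 [wait]  node(3,3) S=153.5878 payoff=0.0000 vs cont=0.0000 → 0.0000 [wait]  ⇒ S*(3)=-
t_2: node(2,0) S=91.7672 payoff=0.0000 vs cont=4.1974 → 4.1974 [wait]  node(2,1) S=112.7600 payoff=0.0000 vs cont=0.9880 → 0.9880 [wait]  node(2,2) S=138.5552 payoff=0.0000 vs cont=0.1083 → 0.1083 [wait]  ⇒ S*(2)=-
t_1: node(1,0) S=101.7235 payoff=0.0000 vs cont=2.5253 → 2.5253 [wait]  node(1,1) S=124.9939 payoff=0.0000 vs cont=0.5311 → 0.5311 [wait]  ⇒ S*(1)=-
t_0: node(0,0) S=112.7600 payoff=0.0000 vs cont=1.4870 → 1.4870 [wait]  ⇒ S*(0)=-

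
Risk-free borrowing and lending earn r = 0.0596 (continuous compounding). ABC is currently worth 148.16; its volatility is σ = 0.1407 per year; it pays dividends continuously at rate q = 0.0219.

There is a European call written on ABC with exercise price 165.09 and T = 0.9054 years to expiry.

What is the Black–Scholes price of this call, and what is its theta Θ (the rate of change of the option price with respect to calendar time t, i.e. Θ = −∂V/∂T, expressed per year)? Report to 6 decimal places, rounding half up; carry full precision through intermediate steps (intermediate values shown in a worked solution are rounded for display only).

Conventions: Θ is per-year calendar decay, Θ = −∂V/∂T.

price = 3.665808
Θ = -5.304106

σ√T = 0.1407·√0.9054 = 0.133880
d₁ = (ln(S/K) + (r−q+σ²/2)T) / (σ√T) = (ln(148.16/165.09) + (0.0596−0.0219+0.1407²/2)·0.9054) / 0.133880 = (-0.108198 + 0.043095) / 0.133880 = -0.486277
d₂ = d₁ − σ√T = -0.486277 − 0.133880 = -0.620157
e^{−rT} = 0.947468
e^{−qT} = 0.980367
N(d₁) = 0.313385,  N(d₂) = 0.267577
Call price V = S·e^{−qT}·N(d₁) − K·e^{−rT}·N(d₂) = 45.519599 − 41.853791 = 3.665808
φ(d₁) = (1/√(2π))·e^{−d₁²/2} = 0.354456
Θ = −S·e^{−qT}·φ(d₁)·σ/(2√T) + q·S·e^{−qT}·N(d₁) − r·K·e^{−rT}·N(d₂) = −3.806500 + 0.996879 − 2.494486 = -5.304106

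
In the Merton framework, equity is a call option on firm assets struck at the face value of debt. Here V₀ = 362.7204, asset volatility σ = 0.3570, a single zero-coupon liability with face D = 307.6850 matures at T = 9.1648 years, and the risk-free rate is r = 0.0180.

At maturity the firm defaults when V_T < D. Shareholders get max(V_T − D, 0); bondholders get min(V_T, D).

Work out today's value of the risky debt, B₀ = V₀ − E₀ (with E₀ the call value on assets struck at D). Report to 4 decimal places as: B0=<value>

Apply the equity-as-call identities (strike 307.6850, horizon 9.1648 years):
d₁ = [ln(V₀/D) + (r + σ²/2)T] / (σ√T)
   = [ln(362.7204/307.6850) + (0.0180 + 0.5·0.3570²)·9.1648] / (0.3570·√9.1648)
   = [0.164556 + 0.748989] / 1.080761 = 0.845279
d₂ = d₁ − σ√T = 0.845279 − 1.080761 = -0.235482
N(d₁) = 0.801022,  N(d₂) = 0.406917,  e^(−rT) = 0.847922
E₀ = V₀·N(d₁) − D·e^(−rT)·N(d₂)
   = 362.7204·0.801022 − 307.6850·0.847922·0.406917 = 184.385341
B₀ = V₀ − E₀ = 362.7204 − 184.385341 = 178.335059

B0=178.3351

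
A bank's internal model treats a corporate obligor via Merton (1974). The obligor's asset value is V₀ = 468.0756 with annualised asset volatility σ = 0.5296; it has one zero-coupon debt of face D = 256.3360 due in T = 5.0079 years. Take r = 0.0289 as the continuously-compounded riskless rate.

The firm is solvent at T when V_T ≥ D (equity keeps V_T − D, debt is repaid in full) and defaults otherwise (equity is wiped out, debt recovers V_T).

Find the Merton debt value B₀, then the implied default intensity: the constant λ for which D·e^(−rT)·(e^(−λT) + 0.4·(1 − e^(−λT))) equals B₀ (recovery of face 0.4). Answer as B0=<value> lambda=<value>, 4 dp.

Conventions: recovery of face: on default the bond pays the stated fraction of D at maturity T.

B0=166.0455 lambda=0.1084

Apply the equity-as-call identities (strike 256.3360, horizon 5.0079 years):
d₁ = [ln(V₀/D) + (r + σ²/2)T] / (σ√T)
   = [ln(468.0756/256.3360) + (0.0289 + 0.5·0.5296²)·5.0079] / (0.5296·√5.0079)
   = [0.602141 + 0.847027] / 1.185157 = 1.222764
d₂ = d₁ − σ√T = 1.222764 − 1.185157 = 0.037607
N(d₁) = 0.889291,  N(d₂) = 0.515000,  e^(−rT) = 0.865257
E₀ = V₀·N(d₁) − D·e^(−rT)·N(d₂)
   = 468.0756·0.889291 − 256.3360·0.865257·0.515000 = 302.030061
B₀ = V₀ − E₀ = 468.0756 − 302.030061 = 166.045539
e^(−λT) = (B₀·e^(rT)/D − 0.4)/(1 − 0.4) = (166.0455·1.155726/256.3360 − 0.4)/0.6 = 0.58106433
λ = −ln(0.58106433)/5.0079 = 0.108407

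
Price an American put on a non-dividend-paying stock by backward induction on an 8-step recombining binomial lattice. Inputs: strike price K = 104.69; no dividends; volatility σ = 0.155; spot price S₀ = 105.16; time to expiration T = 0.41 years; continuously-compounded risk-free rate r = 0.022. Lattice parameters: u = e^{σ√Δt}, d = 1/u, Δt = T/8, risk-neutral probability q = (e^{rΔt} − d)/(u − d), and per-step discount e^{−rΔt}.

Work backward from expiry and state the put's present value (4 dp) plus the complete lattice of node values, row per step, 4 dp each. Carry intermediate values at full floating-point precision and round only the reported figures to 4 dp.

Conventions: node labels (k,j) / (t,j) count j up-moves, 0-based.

params: Δt=0.05125 u=1.03571 d=0.96552 q=0.50730 e^(-rΔt)=0.99887
t_8 payoffs: 25.2687 19.4948 13.3011 6.6570 0.0000 0.0000 0.0000 0.0000 0.0000
k=7: node(7,0) S=82.2576 payoff=22.4324 vs cont=22.3144 → 22.4324 [stop]  node(7,1) S=88.2378 payoff=16.4522 vs cont=16.3343 → 16.4522 [stop]  node(7,2) S=94.6527 payoff=10.0373 vs cont=9.9194 → 10.0373 [stop]  node(7,3) S=101.5340 payoff=3.1560 vs cont=3.2762 → 3.2762 [wait]  node(7,4) S=108.9155 payoff=0.0000 vs cont=0.0000 → 0.0000 [wait]  node(7,5) S=116.8337 payoff=0.0000 vs cont=0.0000 → 0.0000 [wait]  node(7,6) S=125.3276 payoff=0.0000 vs cont=0.0000 → 0.0000 [wait]  node(7,7) S=134.4390 payoff=0.0000 vs cont=0.0000 → 0.0000 [wait]
k=6: node(6,0) S=85.1952 payoff=19.4948 vs cont=19.3768 → 19.4948 [stop]  node(6,1) S=91.3889 payoff=13.3011 vs cont=13.1831 → 13.3011 [stop]  node(6,2) S=98.0330 payoff=6.6570 vs cont=6.6000 → 6.6570 [stop]  node(6,3) S=105.1600 payoff=0.0000 vs cont=1.6124 → 1.6124 [wait]  node(6,4) S=112.8052 payoff=0.0000 vs cont=0.0000 → 0.0000 [wait]  node(6,5) S=121.0062 payoff=0.0000 vs cont=0.0000 → 0.0000 [wait]  node(6,6) S=129.8034 payoff=0.0000 vs cont=0.0000 → 0.0000 [wait]
k=5: node(5,0) S=88.2378 payoff=16.4522 vs cont=16.3343 → 16.4522 [stop]  node(5,1) S=94.6527 payoff=10.0373 vs cont=9.9194 → 10.0373 [stop]  node(5,2) S=101.5340 payoff=3.1560 vs cont=4.0933 → 4.0933 [wait]  node(5,3) S=108.9155 payoff=0.0000 vs cont=0.7935 → 0.7935 [wait]  node(5,4) S=116.8337 payoff=0.0000 vs cont=0.0000 → 0.0000 [wait]  node(5,5) S=125.3276 payoff=0.0000 vs cont=0.0000 → 0.0000 [wait]
k=4: node(4,0) S=91.3889 payoff=13.3011 vs cont=13.1831 → 13.3011 [stop]  node(4,1) S=98.0330 payoff=6.6570 vs cont=7.0140 → 7.0140 [wait]  node(4,2) S=105.1600 payoff=0.0000 vs cont=2.4166 → 2.4166 [wait]  node(4,3) S=112.8052 payoff=0.0000 vs cont=0.3905 → 0.3905 [wait]  node(4,4) S=121.0062 payoff=0.0000 vs cont=0.0000 → 0.0000 [wait]
k=3: node(3,0) S=94.6527 payoff=10.0373 vs cont=10.1002 → 10.1002 [wait]  node(3,1) S=101.5340 payoff=3.1560 vs cont=4.6764 → 4.6764 [wait]  node(3,2) S=108.9155 payoff=0.0000 vs cont=1.3872 → 1.3872 [wait]  node(3,3) S=116.8337 payoff=0.0000 vs cont=0.1922 → 0.1922 [wait]
k=2: node(2,0) S=98.0330 payoff=6.6570 vs cont=7.3405 → 7.3405 [wait]  node(2,1) S=105.1600 payoff=0.0000 vs cont=3.0044 → 3.0044 [wait]  node(2,2) S=112.8052 payoff=0.0000 vs cont=0.7801 → 0.7801 [wait]
k=1: node(1,0) S=101.5340 payoff=3.1560 vs cont=5.1350 → 5.1350 [wait]  node(1,1) S=108.9155 payoff=0.0000 vs cont=1.8739 → 1.8739 [wait]
k=0: node(0,0) S=105.1600 payoff=0.0000 vs cont=3.4767 → 3.4767 [wait]

price = 3.4767
tree:
3.4767
5.1350 1.8739
7.3405 3.0044 0.7801
10.1002 4.6764 1.3872 0.1922
13.3011 7.0140 2.4166 0.3905 0.0000
16.4522 10.0373 4.0933 0.7935 0.0000 0.0000
19.4948 13.3011 6.6570 1.6124 0.0000 0.0000 0.0000
22.4324 16.4522 10.0373 3.2762 0.0000 0.0000 0.0000 0.0000
25.2687 19.4948 13.3011 6.6570 0.0000 0.0000 0.0000 0.0000 0.0000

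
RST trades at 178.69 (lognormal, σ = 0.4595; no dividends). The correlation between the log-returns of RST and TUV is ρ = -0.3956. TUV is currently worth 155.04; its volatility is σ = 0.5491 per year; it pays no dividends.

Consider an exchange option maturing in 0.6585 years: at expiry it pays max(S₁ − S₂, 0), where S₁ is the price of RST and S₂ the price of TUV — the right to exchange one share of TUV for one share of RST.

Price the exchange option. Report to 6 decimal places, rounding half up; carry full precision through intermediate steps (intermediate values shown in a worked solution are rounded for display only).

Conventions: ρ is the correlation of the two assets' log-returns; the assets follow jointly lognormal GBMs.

exchange price = 57.458962

σ_eff = √(σ₁² + σ₂² − 2ρσ₁σ₂) = √(0.4595² + 0.5491² − 2·-0.3956·0.4595·0.5491) = 0.843967
d₁ = (ln(S₁/S₂) + (q₂ − q₁ + σ_eff²/2)T) / (σ_eff√T) = (ln(178.69/155.04) + (0.0 − 0.0 + 0.356140)·0.6585) / 0.684862 = 0.549727
d₂ = d₁ − σ_eff√T = 0.549727 − 0.684862 = -0.135135
N(d₁) = 0.708747,  N(d₂) = 0.446253
V = S₁·e^{−q₁T}·N(d₁) − S₂·e^{−q₂T}·N(d₂) = 126.645962 − 69.187000 = 57.458962
Key observation: the rate r is irrelevant here: denominating values in TUV turns the exchange into a ratio option on S₁/S₂, and discounting at r drops out.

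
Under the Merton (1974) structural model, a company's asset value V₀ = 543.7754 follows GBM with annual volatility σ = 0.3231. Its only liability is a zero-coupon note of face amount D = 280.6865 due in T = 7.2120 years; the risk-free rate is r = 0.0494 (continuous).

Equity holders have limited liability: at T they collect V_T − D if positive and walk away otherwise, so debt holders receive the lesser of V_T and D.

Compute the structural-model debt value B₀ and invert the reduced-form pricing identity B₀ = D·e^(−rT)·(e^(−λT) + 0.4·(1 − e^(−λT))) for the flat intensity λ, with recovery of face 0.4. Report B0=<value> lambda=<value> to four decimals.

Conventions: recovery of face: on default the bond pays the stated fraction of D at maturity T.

B0=180.7571 lambda=0.0199

Apply the equity-as-call identities (strike 280.6865, horizon 7.2120 years):
d₁ = [ln(V₀/D) + (r + σ²/2)T] / (σ√T)
   = [ln(543.7754/280.6865) + (0.0494 + 0.5·0.3231²)·7.2120] / (0.3231·√7.2120)
   = [0.661298 + 0.732716] / 0.867690 = 1.606580
d₂ = d₁ − σ√T = 1.606580 − 0.867690 = 0.738889
N(d₁) = 0.945927,  N(d₂) = 0.770013,  e^(−rT) = 0.700282
E₀ = V₀·N(d₁) − D·e^(−rT)·N(d₂)
   = 543.7754·0.945927 − 280.6865·0.700282·0.770013 = 363.018263
B₀ = V₀ − E₀ = 543.7754 − 363.018263 = 180.757137
e^(−λT) = (B₀·e^(rT)/D − 0.4)/(1 − 0.4) = (180.7571·1.427997/280.6865 − 0.4)/0.6 = 0.86600772
λ = −ln(0.86600772)/7.2120 = 0.019948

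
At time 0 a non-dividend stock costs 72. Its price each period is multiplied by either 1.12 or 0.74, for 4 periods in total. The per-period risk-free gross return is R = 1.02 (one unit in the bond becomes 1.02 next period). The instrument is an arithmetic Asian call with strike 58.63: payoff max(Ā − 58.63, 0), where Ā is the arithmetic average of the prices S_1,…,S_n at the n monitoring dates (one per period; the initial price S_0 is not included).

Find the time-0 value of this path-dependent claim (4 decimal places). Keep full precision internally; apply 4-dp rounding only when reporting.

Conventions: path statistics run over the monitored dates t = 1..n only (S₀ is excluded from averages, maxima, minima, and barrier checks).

price = 17.2000

Risk-neutral up-probability p* = (R−d)/(u−d) = (1.02−0.74)/(1.12−0.74) = 0.7368; the claim prices as the p*-weighted sum of path payoffs discounted by R^4.
Enumerate all 2^4 = 16 price paths (U = up ×1.12, D = down ×0.74); each path with k up-moves has probability p*^k·(1−p*)^(4−k).
DDDD: Ā=35.8684, payoff=0.0000, prob=0.004796
UDDD: Ā=54.2873, payoff=0.0000, prob=0.013428
DUDD: Ā=47.4473, payoff=0.0000, prob=0.013428
UUDD: Ā=71.8122, payoff=13.1822, prob=0.037599
DDUD: Ā=42.3857, payoff=0.0000, prob=0.013428
UDUD: Ā=64.1514, payoff=5.5214, prob=0.037599
DUUD: Ā=57.3114, payoff=0.0000, prob=0.037599
UUUD: Ā=86.7415, payoff=28.1115, prob=0.105279
DDDU: Ā=38.6401, payoff=0.0000, prob=0.013428
UDDU: Ā=58.4824, payoff=0.0000, prob=0.037599
DUDU: Ā=51.6424, payoff=0.0000, prob=0.037599
UUDU: Ā=78.1614, payoff=19.5314, prob=0.105279
DDUU: Ā=46.5808, payoff=0.0000, prob=0.037599
UDUU: Ā=70.5006, payoff=11.8706, prob=0.105279
DUUU: Ā=63.6606, payoff=5.0306, prob=0.105279
UUUU: Ā=96.3513, payoff=37.7213, prob=0.294780
Price = Σ prob·payoff / R^4 = 18.617834 / 1.082432 = 17.2000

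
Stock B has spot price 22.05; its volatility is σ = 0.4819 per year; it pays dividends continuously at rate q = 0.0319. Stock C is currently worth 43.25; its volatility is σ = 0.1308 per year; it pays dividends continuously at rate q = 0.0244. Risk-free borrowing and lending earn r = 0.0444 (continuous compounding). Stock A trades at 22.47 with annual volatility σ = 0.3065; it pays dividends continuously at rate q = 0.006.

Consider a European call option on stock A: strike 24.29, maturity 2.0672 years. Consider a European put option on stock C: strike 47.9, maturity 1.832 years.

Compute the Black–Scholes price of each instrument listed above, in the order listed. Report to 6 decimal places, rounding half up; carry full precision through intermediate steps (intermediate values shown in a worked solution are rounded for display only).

price(stock A call K=24.29) = 3.884032
price(stock C put K=47.9) = 4.618764

[stock A call K=24.29]
σ√T = 0.3065·√2.0672 = 0.440678
d₁ = (ln(S/K) + (r−q+σ²/2)T) / (σ√T) = (ln(22.47/24.29) + (0.0444−0.006+0.3065²/2)·2.0672) / 0.440678 = (-0.077884 + 0.176479) / 0.440678 = 0.223736
d₂ = d₁ − σ√T = 0.223736 − 0.440678 = -0.216943
e^{−rT} = 0.912302
e^{−qT} = 0.987673
N(d₁) = 0.588519,  N(d₂) = 0.414127
price = S·e^{−qT}·N(d₁) − K·e^{−rT}·N(d₂) = 13.061005 − 9.176973 = 3.884032
[stock C put K=47.9]
σ√T = 0.1308·√1.832 = 0.177040
d₁ = (ln(S/K) + (r−q+σ²/2)T) / (σ√T) = (ln(43.25/47.9) + (0.0444−0.0244+0.1308²/2)·1.832) / 0.177040 = (-0.102118 + 0.052312) / 0.177040 = -0.281331
d₂ = d₁ − σ√T = -0.281331 − 0.177040 = -0.458371
e^{−rT} = 0.921879
e^{−qT} = 0.956284
N(−d₁) = 0.610772,  N(−d₂) = 0.676657
price = K·e^{−rT}·N(−d₂) − S·e^{−qT}·N(−d₁) = 29.879835 − 25.261071 = 4.618764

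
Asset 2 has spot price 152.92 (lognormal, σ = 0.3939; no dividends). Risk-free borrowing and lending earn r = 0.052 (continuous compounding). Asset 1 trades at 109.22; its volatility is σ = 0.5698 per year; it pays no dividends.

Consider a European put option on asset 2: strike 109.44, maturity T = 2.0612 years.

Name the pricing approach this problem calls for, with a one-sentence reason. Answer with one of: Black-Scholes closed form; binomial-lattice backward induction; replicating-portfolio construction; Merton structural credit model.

framework: Black-Scholes closed form

Key observation: everything needed for the exact continuous-time valuation of the European put on asset 2 (strike 109.44) is given, and no feature rules the closed form out.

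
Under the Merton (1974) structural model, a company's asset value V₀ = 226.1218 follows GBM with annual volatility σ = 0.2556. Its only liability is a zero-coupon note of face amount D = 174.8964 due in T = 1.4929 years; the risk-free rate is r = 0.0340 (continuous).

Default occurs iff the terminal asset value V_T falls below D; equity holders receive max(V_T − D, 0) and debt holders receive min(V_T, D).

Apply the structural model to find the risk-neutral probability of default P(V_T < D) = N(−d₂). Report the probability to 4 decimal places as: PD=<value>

PD=0.2036

Work the structural quantities from V₀ = 226.1218 against face 174.8964:
d₁ = [ln(V₀/D) + (r + σ²/2)T] / (σ√T)
   = [ln(226.1218/174.8964) + (0.0340 + 0.5·0.2556²)·1.4929] / (0.2556·√1.4929)
   = [0.256880 + 0.099525] / 0.312303 = 1.141216
d₂ = d₁ − σ√T = 1.141216 − 0.312303 = 0.828913
risk-neutral PD = N(−d₂) = N(-0.828913) = 0.203577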